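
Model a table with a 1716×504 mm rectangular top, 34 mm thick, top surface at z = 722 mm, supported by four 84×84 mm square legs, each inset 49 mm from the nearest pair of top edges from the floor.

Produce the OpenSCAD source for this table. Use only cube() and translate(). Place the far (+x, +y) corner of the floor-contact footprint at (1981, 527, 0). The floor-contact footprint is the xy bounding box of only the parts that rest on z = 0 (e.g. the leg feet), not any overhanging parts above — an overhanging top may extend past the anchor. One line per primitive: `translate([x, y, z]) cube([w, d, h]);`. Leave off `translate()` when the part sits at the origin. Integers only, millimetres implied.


// leg_h = 722 - 34 = 688
translate([314, 72, 688]) cube([1716, 504, 34]);
translate([363, 121, 0]) cube([84, 84, 688]);
translate([1897, 121, 0]) cube([84, 84, 688]);
translate([363, 443, 0]) cube([84, 84, 688]);
translate([1897, 443, 0]) cube([84, 84, 688]);


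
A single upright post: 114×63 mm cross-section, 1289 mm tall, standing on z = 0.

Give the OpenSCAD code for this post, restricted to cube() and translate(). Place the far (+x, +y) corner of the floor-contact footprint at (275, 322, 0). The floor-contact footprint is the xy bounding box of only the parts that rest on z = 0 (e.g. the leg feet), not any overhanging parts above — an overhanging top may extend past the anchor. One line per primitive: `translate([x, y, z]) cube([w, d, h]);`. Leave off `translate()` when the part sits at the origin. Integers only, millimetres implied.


translate([161, 259, 0]) cube([114, 63, 1289]);


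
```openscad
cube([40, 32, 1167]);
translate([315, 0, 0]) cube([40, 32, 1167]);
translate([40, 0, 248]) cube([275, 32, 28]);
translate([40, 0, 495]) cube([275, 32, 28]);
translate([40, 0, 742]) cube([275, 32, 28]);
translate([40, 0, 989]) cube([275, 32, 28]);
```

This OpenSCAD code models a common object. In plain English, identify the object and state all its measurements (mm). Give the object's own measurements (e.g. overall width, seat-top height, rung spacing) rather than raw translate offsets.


A straight ladder. Two 40×32 mm vertical rails, 1167 mm tall, stand 355 mm apart (outside-to-outside) with their front faces coplanar on the −y side. 4 rungs, each 32 mm deep and 28 mm tall, span between the inner faces of the rails, front faces flush with the rails. The lowest rung's underside is at z = 248 mm and rungs are spaced 247 mm apart (underside to underside).


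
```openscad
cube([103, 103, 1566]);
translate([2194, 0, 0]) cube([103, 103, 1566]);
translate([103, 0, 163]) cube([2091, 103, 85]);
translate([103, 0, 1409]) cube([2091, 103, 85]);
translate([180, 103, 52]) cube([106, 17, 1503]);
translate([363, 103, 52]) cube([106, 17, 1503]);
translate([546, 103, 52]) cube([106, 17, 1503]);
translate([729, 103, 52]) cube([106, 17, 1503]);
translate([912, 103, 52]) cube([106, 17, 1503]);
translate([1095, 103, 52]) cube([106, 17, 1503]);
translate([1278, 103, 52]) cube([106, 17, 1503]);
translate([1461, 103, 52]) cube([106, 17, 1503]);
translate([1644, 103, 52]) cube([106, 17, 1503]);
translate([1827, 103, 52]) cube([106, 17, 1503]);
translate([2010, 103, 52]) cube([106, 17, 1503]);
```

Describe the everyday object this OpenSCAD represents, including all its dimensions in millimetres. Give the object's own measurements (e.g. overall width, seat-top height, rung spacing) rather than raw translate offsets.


A fence section. Two 103×103 mm posts, 1566 mm tall, stand on the floor with a clear span of 2091 mm between their inner faces. Two horizontal rails of 103×85 mm section span the gap between the posts with their undersides at z = 163 mm and z = 1409 mm, flush with the posts' −y face. 11 pickets, each 106 mm wide, 17 mm thick and 1503 mm tall, are fixed to the +y face of the rails with their bottoms at z = 52 mm, spaced across the span with a 77 mm gap after the −x post and between neighbouring pickets, with 78 mm left before the +x post.


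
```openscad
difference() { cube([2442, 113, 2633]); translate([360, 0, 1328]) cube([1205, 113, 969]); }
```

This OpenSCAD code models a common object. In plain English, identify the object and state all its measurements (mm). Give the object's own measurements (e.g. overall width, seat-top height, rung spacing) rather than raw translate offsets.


A wall 2442 mm long (x), 113 mm thick (y), 2633 mm tall, with a rectangular window opening cut through it. The opening is 1205 mm wide and 969 mm tall; its sill is at z = 1328 mm and its near (−x) edge is 360 mm from the wall's −x end. The opening passes through the full wall thickness.


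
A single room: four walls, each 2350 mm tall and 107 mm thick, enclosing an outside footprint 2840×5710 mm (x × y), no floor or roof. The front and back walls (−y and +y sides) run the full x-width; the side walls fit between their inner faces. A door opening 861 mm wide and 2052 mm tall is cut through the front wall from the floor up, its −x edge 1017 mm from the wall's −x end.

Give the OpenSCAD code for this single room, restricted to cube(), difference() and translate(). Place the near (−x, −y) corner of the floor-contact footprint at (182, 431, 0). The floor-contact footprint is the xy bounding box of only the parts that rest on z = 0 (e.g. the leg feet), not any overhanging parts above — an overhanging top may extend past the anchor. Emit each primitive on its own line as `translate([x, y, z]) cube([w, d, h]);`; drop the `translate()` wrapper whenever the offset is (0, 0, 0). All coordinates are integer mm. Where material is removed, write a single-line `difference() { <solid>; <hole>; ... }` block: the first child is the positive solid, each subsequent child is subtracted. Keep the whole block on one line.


difference() { translate([182, 431, 0]) cube([2840, 107, 2350]); translate([1199, 431, 0]) cube([861, 107, 2052]); }
translate([182, 6034, 0]) cube([2840, 107, 2350]);
translate([182, 538, 0]) cube([107, 5496, 2350]);
translate([2915, 538, 0]) cube([107, 5496, 2350]);


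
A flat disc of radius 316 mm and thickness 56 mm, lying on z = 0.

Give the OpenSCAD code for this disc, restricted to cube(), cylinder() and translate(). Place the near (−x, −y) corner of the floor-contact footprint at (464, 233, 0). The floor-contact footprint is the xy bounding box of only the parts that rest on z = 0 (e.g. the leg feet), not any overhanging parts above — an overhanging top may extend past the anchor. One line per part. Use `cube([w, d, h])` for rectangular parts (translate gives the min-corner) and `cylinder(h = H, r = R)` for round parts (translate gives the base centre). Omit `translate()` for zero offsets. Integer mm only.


translate([780, 549, 0]) cylinder(h = 56, r = 316);


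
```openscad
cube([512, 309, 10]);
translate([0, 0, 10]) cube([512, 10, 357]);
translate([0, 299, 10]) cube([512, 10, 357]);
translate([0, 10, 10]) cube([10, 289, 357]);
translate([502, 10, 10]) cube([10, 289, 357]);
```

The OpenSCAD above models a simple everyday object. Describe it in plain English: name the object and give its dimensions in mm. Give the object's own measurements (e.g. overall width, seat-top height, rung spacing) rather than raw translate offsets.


An open-topped rectangular box: outside dimensions 512×309×367 mm, with a uniform wall and base thickness of 10 mm. The base is a full 512×309 slab on the floor; four walls sit on top of the base. The front and back walls (the −y and +y sides) span the full width; the two side walls fit between them.


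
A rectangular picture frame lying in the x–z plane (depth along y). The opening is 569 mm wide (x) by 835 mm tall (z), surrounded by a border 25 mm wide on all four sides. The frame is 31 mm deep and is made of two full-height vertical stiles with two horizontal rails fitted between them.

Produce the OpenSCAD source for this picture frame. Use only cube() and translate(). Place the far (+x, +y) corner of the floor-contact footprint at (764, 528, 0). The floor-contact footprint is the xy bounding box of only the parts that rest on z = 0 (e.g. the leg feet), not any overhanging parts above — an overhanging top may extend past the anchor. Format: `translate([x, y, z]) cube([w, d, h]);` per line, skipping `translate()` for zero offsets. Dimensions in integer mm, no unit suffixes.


translate([145, 497, 0]) cube([25, 31, 885]);
translate([739, 497, 0]) cube([25, 31, 885]);
translate([170, 497, 0]) cube([569, 31, 25]);
translate([170, 497, 860]) cube([569, 31, 25]);


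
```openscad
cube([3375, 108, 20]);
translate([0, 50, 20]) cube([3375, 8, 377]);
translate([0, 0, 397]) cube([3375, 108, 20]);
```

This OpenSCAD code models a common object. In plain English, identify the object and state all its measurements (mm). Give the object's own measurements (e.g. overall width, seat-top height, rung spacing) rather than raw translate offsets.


An I-beam lying along x, 3375 mm long. Overall section height 417 mm. Two flanges 108 mm wide (y) and 20 mm thick, one on the floor and one at the top; a web 8 mm thick runs between them, centred on the flange width.


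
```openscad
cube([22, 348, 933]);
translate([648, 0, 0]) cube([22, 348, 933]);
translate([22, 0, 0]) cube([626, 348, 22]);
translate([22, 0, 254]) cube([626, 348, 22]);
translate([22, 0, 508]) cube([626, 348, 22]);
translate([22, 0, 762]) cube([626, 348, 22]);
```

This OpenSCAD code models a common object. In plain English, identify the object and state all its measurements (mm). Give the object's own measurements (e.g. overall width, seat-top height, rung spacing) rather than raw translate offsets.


An open bookshelf. Two side panels, each 22 mm thick, 348 mm deep and 933 mm tall, stand 670 mm apart (outside-to-outside). Between them sit 4 shelves, each 22 mm thick and 348 mm deep, spanning the full gap between the sides. The bottom shelf rests on the floor (its underside at z = 0) and the clear gap between one shelf's top and the next shelf's underside is 232 mm.


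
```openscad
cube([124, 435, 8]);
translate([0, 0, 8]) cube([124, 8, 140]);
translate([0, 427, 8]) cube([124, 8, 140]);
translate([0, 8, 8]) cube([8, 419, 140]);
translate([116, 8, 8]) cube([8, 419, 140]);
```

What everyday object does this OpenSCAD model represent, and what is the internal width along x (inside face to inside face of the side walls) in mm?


An open box. The internal width is 108 mm.

A 124×435 base slab with four walls standing on it — an open box. The base is 124 mm wide and the walls are 8 mm thick, so the internal width is 124 − 2 × 8 = 108 mm.


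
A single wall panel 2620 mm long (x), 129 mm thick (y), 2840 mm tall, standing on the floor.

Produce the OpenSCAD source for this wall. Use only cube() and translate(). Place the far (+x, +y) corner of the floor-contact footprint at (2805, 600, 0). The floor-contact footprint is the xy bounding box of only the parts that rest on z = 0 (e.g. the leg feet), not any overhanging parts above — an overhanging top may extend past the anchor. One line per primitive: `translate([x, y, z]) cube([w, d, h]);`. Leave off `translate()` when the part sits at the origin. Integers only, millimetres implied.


translate([185, 471, 0]) cube([2620, 129, 2840]);


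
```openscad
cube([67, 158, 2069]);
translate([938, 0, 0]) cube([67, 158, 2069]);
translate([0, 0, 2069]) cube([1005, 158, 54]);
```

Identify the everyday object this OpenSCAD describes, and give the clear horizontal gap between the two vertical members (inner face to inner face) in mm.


A door frame. The clear opening width is 871 mm.

Two 2069 mm tall posts with a header on top — a door frame. The left jamb is 67 mm wide at x = 0; the right jamb starts at x = 938. The clear opening is 938 − 67 = 871 mm.


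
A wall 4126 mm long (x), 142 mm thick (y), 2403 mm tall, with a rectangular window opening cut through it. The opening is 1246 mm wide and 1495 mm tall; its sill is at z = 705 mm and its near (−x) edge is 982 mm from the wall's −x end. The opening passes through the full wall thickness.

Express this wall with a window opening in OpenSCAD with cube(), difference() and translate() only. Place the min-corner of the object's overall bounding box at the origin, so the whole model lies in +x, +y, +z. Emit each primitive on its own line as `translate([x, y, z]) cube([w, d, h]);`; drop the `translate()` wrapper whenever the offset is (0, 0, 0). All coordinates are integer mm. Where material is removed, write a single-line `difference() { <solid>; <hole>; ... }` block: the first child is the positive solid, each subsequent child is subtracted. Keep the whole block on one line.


difference() { cube([4126, 142, 2403]); translate([982, 0, 705]) cube([1246, 142, 1495]); }


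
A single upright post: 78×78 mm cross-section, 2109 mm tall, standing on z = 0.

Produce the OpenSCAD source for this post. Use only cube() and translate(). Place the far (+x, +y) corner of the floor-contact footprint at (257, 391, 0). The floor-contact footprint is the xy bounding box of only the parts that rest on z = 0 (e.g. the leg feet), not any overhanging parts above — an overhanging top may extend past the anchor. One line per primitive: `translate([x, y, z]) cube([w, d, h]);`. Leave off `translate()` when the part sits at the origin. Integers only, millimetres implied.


translate([179, 313, 0]) cube([78, 78, 2109]);


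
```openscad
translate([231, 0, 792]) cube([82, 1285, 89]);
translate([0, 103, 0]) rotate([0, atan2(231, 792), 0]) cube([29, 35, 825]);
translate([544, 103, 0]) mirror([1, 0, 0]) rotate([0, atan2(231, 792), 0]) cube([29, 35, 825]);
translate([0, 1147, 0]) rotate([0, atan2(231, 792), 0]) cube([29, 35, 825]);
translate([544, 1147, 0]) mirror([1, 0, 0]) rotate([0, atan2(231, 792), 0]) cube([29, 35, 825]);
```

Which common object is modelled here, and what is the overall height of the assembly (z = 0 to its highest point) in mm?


A sawhorse. The overall height is 881 mm.

A beam across two mirrored pairs of raked legs — a sawhorse. The beam's underside is at z = 792 (matching the legs' vertical rise in atan2(231, 792)) and the beam is 89 mm tall, so its top is at 792 + 89 = 881 mm. The raked legs top out at the beam's underside, so that is the highest point.


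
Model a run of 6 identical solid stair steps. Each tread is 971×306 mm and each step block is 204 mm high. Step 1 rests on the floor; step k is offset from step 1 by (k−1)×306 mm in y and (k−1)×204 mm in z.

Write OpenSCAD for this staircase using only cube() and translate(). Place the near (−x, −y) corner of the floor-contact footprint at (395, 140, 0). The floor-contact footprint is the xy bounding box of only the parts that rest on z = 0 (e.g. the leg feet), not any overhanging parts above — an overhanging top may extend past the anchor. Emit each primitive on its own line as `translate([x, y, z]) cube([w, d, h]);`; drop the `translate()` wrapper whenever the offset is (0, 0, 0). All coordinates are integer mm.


translate([395, 140, 0]) cube([971, 306, 204]);
translate([395, 446, 204]) cube([971, 306, 204]);
translate([395, 752, 408]) cube([971, 306, 204]);
translate([395, 1058, 612]) cube([971, 306, 204]);
translate([395, 1364, 816]) cube([971, 306, 204]);
translate([395, 1670, 1020]) cube([971, 306, 204]);


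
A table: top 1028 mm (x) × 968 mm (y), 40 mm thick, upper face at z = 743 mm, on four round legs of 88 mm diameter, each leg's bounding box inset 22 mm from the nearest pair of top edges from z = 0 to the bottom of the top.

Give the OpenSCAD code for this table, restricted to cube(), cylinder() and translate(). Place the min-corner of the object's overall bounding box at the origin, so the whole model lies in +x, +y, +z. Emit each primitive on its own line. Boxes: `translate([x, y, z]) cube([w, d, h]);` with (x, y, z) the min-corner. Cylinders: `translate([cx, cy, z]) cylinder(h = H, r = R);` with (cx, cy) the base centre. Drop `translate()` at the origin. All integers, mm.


translate([0, 0, 703]) cube([1028, 968, 40]);
translate([66, 66, 0]) cylinder(h = 703, r = 44);
translate([962, 66, 0]) cylinder(h = 703, r = 44);
translate([66, 902, 0]) cylinder(h = 703, r = 44);
translate([962, 902, 0]) cylinder(h = 703, r = 44);


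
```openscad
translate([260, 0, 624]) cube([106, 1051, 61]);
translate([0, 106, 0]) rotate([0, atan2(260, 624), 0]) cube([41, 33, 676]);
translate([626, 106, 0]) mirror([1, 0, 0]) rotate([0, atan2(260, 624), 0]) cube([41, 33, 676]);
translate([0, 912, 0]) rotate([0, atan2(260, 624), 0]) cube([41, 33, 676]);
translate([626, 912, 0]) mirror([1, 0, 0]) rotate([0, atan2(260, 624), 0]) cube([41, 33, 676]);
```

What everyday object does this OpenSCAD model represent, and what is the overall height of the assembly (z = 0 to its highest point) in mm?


A sawhorse. The overall height is 685 mm.

A beam across two mirrored pairs of raked legs — a sawhorse. The beam's underside is at z = 624 (matching the legs' vertical rise in atan2(260, 624)) and the beam is 61 mm tall, so its top is at 624 + 61 = 685 mm. The raked legs top out at the beam's underside, so that is the highest point.


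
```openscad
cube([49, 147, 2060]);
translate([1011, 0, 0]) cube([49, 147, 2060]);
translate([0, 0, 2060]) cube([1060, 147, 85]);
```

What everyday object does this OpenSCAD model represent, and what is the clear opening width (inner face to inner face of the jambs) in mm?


A door frame. The clear opening width is 962 mm.

Two 2060 mm tall posts with a header on top — a door frame. The left jamb is 49 mm wide at x = 0; the right jamb starts at x = 1011. The clear opening is 1011 − 49 = 962 mm.


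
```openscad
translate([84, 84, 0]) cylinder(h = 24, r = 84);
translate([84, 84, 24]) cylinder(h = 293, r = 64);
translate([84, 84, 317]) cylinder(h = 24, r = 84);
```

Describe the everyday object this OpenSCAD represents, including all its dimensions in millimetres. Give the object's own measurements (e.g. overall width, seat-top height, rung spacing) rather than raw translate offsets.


A spool: two coaxial disc flanges of radius 84 mm and thickness 24 mm, joined by a core cylinder of radius 64 mm and height 293 mm. The lower flange rests on z = 0 and the three cylinders share a vertical axis.


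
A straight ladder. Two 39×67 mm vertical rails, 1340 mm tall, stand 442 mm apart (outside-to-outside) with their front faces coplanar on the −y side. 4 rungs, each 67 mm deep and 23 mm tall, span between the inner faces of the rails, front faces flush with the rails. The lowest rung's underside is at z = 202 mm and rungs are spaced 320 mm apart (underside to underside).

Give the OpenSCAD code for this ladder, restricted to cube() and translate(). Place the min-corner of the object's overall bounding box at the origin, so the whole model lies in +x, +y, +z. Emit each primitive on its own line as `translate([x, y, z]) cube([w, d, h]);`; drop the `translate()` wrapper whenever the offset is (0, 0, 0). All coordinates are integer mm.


cube([39, 67, 1340]);
translate([403, 0, 0]) cube([39, 67, 1340]);
translate([39, 0, 202]) cube([364, 67, 23]);
translate([39, 0, 522]) cube([364, 67, 23]);
translate([39, 0, 842]) cube([364, 67, 23]);
translate([39, 0, 1162]) cube([364, 67, 23]);


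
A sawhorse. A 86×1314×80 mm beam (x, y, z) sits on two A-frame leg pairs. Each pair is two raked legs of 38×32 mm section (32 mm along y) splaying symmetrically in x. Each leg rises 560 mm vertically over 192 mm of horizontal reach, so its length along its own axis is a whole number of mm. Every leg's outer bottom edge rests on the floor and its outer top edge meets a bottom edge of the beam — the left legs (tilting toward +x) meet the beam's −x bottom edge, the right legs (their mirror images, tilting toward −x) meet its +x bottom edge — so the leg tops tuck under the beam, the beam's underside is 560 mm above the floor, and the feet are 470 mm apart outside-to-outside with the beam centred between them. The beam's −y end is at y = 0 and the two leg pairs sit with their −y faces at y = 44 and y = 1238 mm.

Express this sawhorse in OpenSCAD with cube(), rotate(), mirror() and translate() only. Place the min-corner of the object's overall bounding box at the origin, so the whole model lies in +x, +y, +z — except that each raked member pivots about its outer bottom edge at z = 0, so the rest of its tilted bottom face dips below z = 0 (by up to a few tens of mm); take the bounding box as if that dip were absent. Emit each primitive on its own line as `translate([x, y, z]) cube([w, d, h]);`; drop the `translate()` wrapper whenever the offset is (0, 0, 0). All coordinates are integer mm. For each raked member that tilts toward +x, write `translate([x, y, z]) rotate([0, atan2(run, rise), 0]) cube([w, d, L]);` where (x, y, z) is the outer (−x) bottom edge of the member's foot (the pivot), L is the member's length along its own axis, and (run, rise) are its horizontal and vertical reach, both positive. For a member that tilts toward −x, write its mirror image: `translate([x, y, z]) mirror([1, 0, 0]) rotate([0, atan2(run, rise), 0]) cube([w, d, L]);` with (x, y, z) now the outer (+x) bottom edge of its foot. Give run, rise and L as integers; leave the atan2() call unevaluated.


translate([192, 0, 560]) cube([86, 1314, 80]);
translate([0, 44, 0]) rotate([0, atan2(192, 560), 0]) cube([38, 32, 592]);
translate([470, 44, 0]) mirror([1, 0, 0]) rotate([0, atan2(192, 560), 0]) cube([38, 32, 592]);
translate([0, 1238, 0]) rotate([0, atan2(192, 560), 0]) cube([38, 32, 592]);
translate([470, 1238, 0]) mirror([1, 0, 0]) rotate([0, atan2(192, 560), 0]) cube([38, 32, 592]);


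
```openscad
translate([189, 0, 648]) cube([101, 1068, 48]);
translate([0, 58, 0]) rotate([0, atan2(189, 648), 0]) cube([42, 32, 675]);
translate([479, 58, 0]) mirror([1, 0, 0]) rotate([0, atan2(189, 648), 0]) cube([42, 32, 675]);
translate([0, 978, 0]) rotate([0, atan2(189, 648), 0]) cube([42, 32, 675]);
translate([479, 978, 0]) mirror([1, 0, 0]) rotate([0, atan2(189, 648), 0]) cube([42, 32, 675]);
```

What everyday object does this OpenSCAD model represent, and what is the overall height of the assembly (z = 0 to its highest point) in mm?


A sawhorse. The overall height is 696 mm.

A beam across two mirrored pairs of raked legs — a sawhorse. The beam's underside is at z = 648 (matching the legs' vertical rise in atan2(189, 648)) and the beam is 48 mm tall, so its top is at 648 + 48 = 696 mm. The raked legs top out at the beam's underside, so that is the highest point.


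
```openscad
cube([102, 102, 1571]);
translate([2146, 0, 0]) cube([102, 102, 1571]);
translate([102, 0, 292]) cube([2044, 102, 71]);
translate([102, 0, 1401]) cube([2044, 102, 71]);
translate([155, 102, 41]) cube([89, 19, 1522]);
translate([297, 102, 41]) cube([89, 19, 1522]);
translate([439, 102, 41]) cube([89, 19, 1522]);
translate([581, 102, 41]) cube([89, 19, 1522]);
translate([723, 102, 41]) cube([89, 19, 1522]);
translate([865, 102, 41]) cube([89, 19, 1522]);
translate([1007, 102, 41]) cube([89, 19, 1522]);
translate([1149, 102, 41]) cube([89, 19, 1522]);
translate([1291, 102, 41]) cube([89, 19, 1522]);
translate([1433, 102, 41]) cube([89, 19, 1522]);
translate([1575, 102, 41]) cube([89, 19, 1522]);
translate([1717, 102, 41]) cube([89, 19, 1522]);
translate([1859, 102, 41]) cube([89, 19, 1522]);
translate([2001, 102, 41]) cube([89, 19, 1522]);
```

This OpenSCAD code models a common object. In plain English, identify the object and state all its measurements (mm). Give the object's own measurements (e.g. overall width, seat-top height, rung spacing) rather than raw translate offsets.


A fence section. Two 102×102 mm posts, 1571 mm tall, stand on the floor with a clear span of 2044 mm between their inner faces. Two horizontal rails of 102×71 mm section span the gap between the posts with their undersides at z = 292 mm and z = 1401 mm, flush with the posts' −y face. 14 pickets, each 89 mm wide, 19 mm thick and 1522 mm tall, are fixed to the +y face of the rails with their bottoms at z = 41 mm, spaced across the span with a 53 mm gap after the −x post and between neighbouring pickets, with 56 mm left before the +x post.


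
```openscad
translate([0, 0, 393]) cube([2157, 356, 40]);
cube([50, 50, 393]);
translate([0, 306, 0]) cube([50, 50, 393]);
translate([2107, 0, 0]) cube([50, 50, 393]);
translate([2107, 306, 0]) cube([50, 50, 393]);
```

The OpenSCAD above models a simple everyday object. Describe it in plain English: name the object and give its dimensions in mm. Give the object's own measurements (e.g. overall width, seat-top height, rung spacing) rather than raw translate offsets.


A bench: a 2157×356 mm seat slab, 40 mm thick, top at z = 433 mm, on four 50×50 mm square legs flush with the seat corners and standing on z = 0.


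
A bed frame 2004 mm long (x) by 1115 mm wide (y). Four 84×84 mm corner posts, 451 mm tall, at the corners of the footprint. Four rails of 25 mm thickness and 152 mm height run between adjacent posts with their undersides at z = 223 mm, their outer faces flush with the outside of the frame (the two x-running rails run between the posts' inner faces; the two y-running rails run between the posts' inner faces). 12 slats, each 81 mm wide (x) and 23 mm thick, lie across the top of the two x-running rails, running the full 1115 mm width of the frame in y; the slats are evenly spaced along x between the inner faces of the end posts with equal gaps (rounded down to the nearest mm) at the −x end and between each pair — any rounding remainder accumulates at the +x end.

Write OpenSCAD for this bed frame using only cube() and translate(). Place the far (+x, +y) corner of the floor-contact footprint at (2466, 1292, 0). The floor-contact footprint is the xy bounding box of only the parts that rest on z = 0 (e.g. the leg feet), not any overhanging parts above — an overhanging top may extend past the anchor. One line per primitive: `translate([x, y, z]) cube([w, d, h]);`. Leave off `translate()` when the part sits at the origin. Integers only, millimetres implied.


translate([462, 177, 0]) cube([84, 84, 451]);
translate([462, 1208, 0]) cube([84, 84, 451]);
translate([2382, 177, 0]) cube([84, 84, 451]);
translate([2382, 1208, 0]) cube([84, 84, 451]);
translate([546, 177, 223]) cube([1836, 25, 152]);
translate([546, 1267, 223]) cube([1836, 25, 152]);
translate([462, 261, 223]) cube([25, 947, 152]);
translate([2441, 261, 223]) cube([25, 947, 152]);
translate([612, 177, 375]) cube([81, 1115, 23]);
translate([759, 177, 375]) cube([81, 1115, 23]);
translate([906, 177, 375]) cube([81, 1115, 23]);
translate([1053, 177, 375]) cube([81, 1115, 23]);
translate([1200, 177, 375]) cube([81, 1115, 23]);
translate([1347, 177, 375]) cube([81, 1115, 23]);
translate([1494, 177, 375]) cube([81, 1115, 23]);
translate([1641, 177, 375]) cube([81, 1115, 23]);
translate([1788, 177, 375]) cube([81, 1115, 23]);
translate([1935, 177, 375]) cube([81, 1115, 23]);
translate([2082, 177, 375]) cube([81, 1115, 23]);
translate([2229, 177, 375]) cube([81, 1115, 23]);


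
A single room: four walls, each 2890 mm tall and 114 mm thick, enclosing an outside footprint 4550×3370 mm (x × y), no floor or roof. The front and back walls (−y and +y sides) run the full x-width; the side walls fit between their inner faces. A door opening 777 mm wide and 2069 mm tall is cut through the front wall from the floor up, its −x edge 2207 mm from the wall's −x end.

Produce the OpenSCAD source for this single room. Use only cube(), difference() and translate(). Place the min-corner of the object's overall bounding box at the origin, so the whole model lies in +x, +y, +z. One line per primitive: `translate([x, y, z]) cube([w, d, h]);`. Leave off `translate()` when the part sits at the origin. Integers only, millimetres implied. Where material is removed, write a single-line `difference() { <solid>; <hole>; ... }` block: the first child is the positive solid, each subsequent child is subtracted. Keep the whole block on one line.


difference() { cube([4550, 114, 2890]); translate([2207, 0, 0]) cube([777, 114, 2069]); }
translate([0, 3256, 0]) cube([4550, 114, 2890]);
translate([0, 114, 0]) cube([114, 3142, 2890]);
translate([4436, 114, 0]) cube([114, 3142, 2890]);


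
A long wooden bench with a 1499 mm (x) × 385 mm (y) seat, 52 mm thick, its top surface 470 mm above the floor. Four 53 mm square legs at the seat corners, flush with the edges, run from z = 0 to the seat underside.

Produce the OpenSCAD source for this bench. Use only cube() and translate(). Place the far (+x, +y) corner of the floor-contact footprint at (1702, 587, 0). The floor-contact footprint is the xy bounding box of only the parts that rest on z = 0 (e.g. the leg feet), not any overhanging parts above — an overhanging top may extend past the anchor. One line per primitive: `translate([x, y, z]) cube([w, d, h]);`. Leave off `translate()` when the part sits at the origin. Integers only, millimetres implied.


translate([203, 202, 418]) cube([1499, 385, 52]);
translate([203, 202, 0]) cube([53, 53, 418]);
translate([203, 534, 0]) cube([53, 53, 418]);
translate([1649, 202, 0]) cube([53, 53, 418]);
translate([1649, 534, 0]) cube([53, 53, 418]);


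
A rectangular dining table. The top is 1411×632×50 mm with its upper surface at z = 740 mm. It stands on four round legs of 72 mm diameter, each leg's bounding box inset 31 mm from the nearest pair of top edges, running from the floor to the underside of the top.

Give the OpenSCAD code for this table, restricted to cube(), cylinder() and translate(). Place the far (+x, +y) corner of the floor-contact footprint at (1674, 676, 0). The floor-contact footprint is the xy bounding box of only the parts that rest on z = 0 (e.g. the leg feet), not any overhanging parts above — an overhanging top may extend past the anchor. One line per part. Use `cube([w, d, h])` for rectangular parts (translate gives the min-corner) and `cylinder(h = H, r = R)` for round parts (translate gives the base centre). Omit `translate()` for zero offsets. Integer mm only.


translate([294, 75, 690]) cube([1411, 632, 50]);
translate([361, 142, 0]) cylinder(h = 690, r = 36);
translate([1638, 142, 0]) cylinder(h = 690, r = 36);
translate([361, 640, 0]) cylinder(h = 690, r = 36);
translate([1638, 640, 0]) cylinder(h = 690, r = 36);


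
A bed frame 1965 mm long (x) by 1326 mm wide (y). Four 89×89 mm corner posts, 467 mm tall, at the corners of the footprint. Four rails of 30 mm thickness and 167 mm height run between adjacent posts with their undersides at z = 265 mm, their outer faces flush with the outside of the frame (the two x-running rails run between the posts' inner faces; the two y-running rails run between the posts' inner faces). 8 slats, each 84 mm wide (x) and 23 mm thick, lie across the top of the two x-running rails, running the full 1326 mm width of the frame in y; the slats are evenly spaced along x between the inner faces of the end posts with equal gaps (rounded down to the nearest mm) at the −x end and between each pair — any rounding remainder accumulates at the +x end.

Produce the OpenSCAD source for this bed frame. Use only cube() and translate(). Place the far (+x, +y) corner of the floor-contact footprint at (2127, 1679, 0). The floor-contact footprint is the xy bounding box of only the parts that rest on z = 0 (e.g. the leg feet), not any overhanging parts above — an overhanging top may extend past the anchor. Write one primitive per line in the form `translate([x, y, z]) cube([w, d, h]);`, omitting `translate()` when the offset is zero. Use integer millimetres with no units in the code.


translate([162, 353, 0]) cube([89, 89, 467]);
translate([162, 1590, 0]) cube([89, 89, 467]);
translate([2038, 353, 0]) cube([89, 89, 467]);
translate([2038, 1590, 0]) cube([89, 89, 467]);
translate([251, 353, 265]) cube([1787, 30, 167]);
translate([251, 1649, 265]) cube([1787, 30, 167]);
translate([162, 442, 265]) cube([30, 1148, 167]);
translate([2097, 442, 265]) cube([30, 1148, 167]);
translate([374, 353, 432]) cube([84, 1326, 23]);
translate([581, 353, 432]) cube([84, 1326, 23]);
translate([788, 353, 432]) cube([84, 1326, 23]);
translate([995, 353, 432]) cube([84, 1326, 23]);
translate([1202, 353, 432]) cube([84, 1326, 23]);
translate([1409, 353, 432]) cube([84, 1326, 23]);
translate([1616, 353, 432]) cube([84, 1326, 23]);
translate([1823, 353, 432]) cube([84, 1326, 23]);


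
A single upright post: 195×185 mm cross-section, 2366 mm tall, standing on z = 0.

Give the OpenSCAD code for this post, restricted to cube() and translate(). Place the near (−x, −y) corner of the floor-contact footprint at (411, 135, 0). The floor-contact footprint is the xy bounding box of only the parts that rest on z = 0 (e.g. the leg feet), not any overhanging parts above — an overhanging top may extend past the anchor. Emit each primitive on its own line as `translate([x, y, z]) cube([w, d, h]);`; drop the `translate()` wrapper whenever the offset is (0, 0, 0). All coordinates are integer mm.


translate([411, 135, 0]) cube([195, 185, 2366]);


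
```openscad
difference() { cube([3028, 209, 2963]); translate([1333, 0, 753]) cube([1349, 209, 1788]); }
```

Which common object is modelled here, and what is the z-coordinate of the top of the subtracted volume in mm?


A wall with a window opening. The window head height is 2541 mm.

A wall with a rectangular opening subtracted — a window. Sill at z = 753, opening 1788 mm tall, so the head is at 753 + 1788 = 2541 mm.


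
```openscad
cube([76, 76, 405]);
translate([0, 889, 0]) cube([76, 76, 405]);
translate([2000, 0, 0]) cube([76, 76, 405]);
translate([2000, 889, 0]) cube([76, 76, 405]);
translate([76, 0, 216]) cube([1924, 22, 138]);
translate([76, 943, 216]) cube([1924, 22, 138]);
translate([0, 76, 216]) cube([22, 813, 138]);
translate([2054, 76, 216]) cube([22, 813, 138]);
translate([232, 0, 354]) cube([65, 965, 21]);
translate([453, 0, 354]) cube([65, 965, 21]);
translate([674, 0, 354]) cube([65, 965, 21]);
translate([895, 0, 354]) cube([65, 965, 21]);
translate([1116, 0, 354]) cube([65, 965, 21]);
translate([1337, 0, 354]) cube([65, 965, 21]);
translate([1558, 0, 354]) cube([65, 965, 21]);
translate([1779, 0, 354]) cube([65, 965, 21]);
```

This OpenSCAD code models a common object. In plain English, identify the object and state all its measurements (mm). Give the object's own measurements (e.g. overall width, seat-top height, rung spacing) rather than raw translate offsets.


A bed frame 2076 mm long (x) by 965 mm wide (y). Four 76×76 mm corner posts, 405 mm tall, at the corners of the footprint. Four rails of 22 mm thickness and 138 mm height run between adjacent posts with their undersides at z = 216 mm, their outer faces flush with the outside of the frame (the two x-running rails run between the posts' inner faces; the two y-running rails run between the posts' inner faces). 8 slats, each 65 mm wide (x) and 21 mm thick, lie across the top of the two x-running rails, running the full 965 mm width of the frame in y; along x they sit between the end posts with a 156 mm gap after the −x posts and between neighbouring slats and before the +x posts.


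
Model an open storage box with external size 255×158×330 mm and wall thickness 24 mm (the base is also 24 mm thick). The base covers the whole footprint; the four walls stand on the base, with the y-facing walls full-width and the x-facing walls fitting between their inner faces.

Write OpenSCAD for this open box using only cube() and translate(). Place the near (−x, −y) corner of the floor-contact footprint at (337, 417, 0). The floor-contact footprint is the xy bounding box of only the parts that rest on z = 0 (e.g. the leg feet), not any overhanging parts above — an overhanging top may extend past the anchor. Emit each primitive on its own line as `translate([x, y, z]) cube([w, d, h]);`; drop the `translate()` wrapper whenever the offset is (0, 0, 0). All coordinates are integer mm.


translate([337, 417, 0]) cube([255, 158, 24]);
translate([337, 417, 24]) cube([255, 24, 306]);
translate([337, 551, 24]) cube([255, 24, 306]);
translate([337, 441, 24]) cube([24, 110, 306]);
translate([568, 441, 24]) cube([24, 110, 306]);


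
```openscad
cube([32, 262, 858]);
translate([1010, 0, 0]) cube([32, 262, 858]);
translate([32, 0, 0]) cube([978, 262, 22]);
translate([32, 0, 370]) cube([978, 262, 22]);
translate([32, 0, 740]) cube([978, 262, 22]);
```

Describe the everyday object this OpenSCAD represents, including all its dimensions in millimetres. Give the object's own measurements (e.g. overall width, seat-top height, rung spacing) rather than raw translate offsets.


An open bookshelf. Two side panels, each 32 mm thick, 262 mm deep and 858 mm tall, stand 1042 mm apart (outside-to-outside). Between them sit 3 shelves, each 22 mm thick and 262 mm deep, spanning the full gap between the sides. The bottom shelf rests on the floor (its underside at z = 0) and the clear gap between one shelf's top and the next shelf's underside is 348 mm.


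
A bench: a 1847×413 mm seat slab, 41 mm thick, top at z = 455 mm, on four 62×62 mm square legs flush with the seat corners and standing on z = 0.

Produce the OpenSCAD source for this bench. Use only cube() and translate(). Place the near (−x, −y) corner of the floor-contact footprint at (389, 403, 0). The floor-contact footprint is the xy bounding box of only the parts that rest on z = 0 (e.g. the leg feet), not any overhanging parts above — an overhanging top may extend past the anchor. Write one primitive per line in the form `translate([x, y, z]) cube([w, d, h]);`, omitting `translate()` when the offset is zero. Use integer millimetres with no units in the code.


// leg_h = 455 − 41 = 414
translate([389, 403, 414]) cube([1847, 413, 41]);
translate([389, 403, 0]) cube([62, 62, 414]);
translate([389, 754, 0]) cube([62, 62, 414]);
translate([2174, 403, 0]) cube([62, 62, 414]);
translate([2174, 754, 0]) cube([62, 62, 414]);


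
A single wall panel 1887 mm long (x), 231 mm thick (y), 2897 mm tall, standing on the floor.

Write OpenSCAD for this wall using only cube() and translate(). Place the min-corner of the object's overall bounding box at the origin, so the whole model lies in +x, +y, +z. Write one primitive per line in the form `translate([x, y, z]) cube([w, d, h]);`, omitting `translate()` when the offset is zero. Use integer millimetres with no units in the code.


cube([1887, 231, 2897]);


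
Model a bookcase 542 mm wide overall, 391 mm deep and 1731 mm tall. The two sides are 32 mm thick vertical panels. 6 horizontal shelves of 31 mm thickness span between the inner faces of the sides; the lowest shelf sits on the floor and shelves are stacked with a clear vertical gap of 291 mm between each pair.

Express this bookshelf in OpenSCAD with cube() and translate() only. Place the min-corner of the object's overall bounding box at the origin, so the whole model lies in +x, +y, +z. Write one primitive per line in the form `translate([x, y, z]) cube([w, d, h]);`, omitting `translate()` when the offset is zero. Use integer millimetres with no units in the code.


cube([32, 391, 1731]);
translate([510, 0, 0]) cube([32, 391, 1731]);
translate([32, 0, 0]) cube([478, 391, 31]);
translate([32, 0, 322]) cube([478, 391, 31]);
translate([32, 0, 644]) cube([478, 391, 31]);
translate([32, 0, 966]) cube([478, 391, 31]);
translate([32, 0, 1288]) cube([478, 391, 31]);
translate([32, 0, 1610]) cube([478, 391, 31]);


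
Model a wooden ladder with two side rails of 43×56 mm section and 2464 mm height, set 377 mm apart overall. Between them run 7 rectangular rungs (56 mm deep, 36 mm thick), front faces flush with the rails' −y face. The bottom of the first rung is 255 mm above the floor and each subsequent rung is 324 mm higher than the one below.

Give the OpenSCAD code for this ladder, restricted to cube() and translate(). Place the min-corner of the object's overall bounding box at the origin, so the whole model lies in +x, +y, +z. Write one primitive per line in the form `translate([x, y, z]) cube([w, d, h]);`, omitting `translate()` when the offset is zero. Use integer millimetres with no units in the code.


// rung span = 377 - 2*43 = 291
// rung[k] z = 255 + k*324
cube([43, 56, 2464]);
translate([334, 0, 0]) cube([43, 56, 2464]);
translate([43, 0, 255]) cube([291, 56, 36]);
translate([43, 0, 579]) cube([291, 56, 36]);
translate([43, 0, 903]) cube([291, 56, 36]);
translate([43, 0, 1227]) cube([291, 56, 36]);
translate([43, 0, 1551]) cube([291, 56, 36]);
translate([43, 0, 1875]) cube([291, 56, 36]);
translate([43, 0, 2199]) cube([291, 56, 36]);
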